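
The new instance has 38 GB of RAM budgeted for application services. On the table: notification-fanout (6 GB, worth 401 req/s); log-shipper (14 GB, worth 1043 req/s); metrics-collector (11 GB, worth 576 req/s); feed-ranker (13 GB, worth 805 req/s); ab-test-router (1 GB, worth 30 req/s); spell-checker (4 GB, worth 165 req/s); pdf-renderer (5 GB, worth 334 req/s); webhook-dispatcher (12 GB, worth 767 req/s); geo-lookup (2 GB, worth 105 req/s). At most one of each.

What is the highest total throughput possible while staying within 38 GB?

2583

Taking the top-ratio services first gives notification-fanout + log-shipper + ab-test-router + pdf-renderer + webhook-dispatcher for 2575 (38 GB).
Replace ab-test-router and webhook-dispatcher with feed-ranker: the trade gains 8 net, giving 2583 at 38 GB.
Runner-up notification-fanout + log-shipper + ab-test-router + pdf-renderer + webhook-dispatcher tops out at 2575.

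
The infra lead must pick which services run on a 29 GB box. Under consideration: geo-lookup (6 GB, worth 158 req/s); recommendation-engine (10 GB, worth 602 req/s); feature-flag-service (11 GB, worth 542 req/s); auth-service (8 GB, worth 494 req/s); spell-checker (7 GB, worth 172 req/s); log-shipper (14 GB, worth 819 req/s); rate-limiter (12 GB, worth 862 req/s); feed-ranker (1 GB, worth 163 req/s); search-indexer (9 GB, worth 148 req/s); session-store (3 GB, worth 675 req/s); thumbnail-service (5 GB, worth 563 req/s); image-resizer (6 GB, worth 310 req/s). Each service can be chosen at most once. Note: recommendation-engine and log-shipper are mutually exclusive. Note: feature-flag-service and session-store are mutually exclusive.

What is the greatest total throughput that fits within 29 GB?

Density check — session-store 225.00, feed-ranker 163.00, thumbnail-service 112.60 are the best per GB.
Best packing: auth-service + rate-limiter + feed-ranker + session-store + thumbnail-service — 29 GB, 2757 total.
Next best is auth-service + rate-limiter + session-store + thumbnail-service at 2594 (28 GB) — short by 163.

2757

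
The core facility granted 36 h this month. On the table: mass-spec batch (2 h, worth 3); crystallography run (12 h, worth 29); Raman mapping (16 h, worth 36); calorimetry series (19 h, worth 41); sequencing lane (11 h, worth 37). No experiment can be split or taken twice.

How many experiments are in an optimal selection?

Optimal total is 81.
mass-spec batch + calorimetry series + sequencing lane hits 81 at 32 h.
Any selection reaching 81 contains exactly 3 experiments.

3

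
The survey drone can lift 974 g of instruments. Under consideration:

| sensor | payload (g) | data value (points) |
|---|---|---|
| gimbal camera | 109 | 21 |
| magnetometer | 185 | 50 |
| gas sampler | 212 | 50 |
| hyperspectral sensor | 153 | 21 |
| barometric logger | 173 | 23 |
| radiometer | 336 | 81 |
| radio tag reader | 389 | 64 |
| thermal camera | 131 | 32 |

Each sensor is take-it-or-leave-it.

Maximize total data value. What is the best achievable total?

The ratio ordering already packs tightly: gimbal camera + magnetometer + gas sampler + radiometer + thermal camera, 973 g, 234.
Next best is magnetometer + gas sampler + radiometer + thermal camera at 213 (864 g) — short by 21.

234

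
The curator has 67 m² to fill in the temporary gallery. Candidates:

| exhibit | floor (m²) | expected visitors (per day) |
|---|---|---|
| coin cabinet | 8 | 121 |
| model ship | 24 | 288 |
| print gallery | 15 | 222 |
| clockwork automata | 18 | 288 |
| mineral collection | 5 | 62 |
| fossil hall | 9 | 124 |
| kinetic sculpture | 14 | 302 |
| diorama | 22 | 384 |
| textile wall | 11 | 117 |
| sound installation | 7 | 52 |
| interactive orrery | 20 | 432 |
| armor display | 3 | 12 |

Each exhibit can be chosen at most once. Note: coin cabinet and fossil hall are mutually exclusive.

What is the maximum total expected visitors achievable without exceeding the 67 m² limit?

1251

Coin cabinet + kinetic sculpture + diorama + interactive orrery + armor display uses 67 of the 67 m² and totals 1251.
That's the maximum — no feasible swap from here does better than 1251.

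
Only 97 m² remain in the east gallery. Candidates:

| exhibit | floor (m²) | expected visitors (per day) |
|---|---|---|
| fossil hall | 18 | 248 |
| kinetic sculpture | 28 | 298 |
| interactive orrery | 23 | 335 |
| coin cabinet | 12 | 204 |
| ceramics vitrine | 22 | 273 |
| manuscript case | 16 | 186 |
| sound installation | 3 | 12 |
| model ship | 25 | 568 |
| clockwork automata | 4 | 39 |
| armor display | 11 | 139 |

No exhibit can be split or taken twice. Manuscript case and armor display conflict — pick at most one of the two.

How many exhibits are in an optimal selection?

6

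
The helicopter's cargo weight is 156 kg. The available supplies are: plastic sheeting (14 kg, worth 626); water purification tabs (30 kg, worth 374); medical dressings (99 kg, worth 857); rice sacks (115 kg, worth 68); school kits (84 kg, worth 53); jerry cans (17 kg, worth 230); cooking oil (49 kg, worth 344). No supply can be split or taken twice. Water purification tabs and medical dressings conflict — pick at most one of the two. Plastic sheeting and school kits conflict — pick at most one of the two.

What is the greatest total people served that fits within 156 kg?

1713

Ranking by ratio (people served/kg): plastic sheeting 44.71, jerry cans 13.53, water purification tabs 12.47, medical dressings 8.66.
Filling by ratio: plastic sheeting + water purification tabs + jerry cans + cooking oil for 1574, with 46 kg left unused.
Dropping water purification tabs and cooking oil frees 79 kg; slotting in medical dressings (99 kg) lifts the total to 1713 at 130 kg.
Every other selection either busts 156 kg or breaks a pairing rule or fails to beat 1713.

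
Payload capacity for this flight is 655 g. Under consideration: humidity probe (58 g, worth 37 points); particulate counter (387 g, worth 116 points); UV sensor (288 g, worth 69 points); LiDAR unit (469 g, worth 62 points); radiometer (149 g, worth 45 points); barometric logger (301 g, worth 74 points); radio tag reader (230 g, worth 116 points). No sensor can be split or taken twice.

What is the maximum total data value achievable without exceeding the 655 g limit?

232

By data value per g: humidity probe 0.64, radio tag reader 0.50, radiometer 0.30, particulate counter 0.30 lead.
The ratio heuristic lands on humidity probe + radiometer + radio tag reader (198) but leaves 218 g idle.
The 207 g tied up in humidity probe and radiometer is better spent on particulate counter — total rises to 232 (617 g).
The closest alternative, humidity probe + barometric logger + radio tag reader, reaches only 227.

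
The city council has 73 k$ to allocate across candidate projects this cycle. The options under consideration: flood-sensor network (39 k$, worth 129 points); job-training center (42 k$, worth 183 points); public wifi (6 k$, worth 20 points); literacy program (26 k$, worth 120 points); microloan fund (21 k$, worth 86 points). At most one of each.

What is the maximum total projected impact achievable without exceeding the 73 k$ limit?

303

Ranking by ratio (projected impact/k$): literacy program 4.62, job-training center 4.36, microloan fund 4.10, public wifi 3.33.
The ratio ordering already packs tightly: job-training center + literacy program, 68 k$, 303.
The spare 5 k$ is too small for any remaining project, and no exchange beats 303.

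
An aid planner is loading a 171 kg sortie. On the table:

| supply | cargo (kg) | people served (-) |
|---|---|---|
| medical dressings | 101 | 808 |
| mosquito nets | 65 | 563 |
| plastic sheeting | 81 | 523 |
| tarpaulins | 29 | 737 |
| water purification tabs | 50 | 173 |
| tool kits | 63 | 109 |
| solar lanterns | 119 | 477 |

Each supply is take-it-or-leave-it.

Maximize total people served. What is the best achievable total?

1545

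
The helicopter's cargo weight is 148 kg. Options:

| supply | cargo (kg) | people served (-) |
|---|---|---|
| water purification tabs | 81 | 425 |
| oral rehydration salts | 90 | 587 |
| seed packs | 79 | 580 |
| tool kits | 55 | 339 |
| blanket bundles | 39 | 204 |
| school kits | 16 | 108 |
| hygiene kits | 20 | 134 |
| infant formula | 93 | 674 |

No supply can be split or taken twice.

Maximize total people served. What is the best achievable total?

1013

Taking the top-ratio supplies first gives seed packs + school kits + hygiene kits for 822 (115 kg).
A better packing is tool kits + infant formula: 148 kg, total 1013.
Nothing else within 148 kg beats 1013.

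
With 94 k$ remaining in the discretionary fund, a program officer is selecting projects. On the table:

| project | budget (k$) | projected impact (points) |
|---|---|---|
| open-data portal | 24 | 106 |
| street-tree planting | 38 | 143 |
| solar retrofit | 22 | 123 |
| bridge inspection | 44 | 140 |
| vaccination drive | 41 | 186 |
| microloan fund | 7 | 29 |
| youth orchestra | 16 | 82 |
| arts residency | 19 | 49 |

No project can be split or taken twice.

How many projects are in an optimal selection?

4

Best achievable projected impact is 444.
open-data portal + solar retrofit + vaccination drive + microloan fund hits 444 at 94 k$.
Every optimal selection uses 4 projects.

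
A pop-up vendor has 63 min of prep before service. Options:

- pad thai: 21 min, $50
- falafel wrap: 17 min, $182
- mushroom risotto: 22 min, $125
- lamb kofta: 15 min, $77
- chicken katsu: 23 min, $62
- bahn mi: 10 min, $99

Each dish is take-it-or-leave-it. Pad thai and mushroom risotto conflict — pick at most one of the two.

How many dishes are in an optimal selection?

Optimal total is 408.
One optimal bundle: pad thai + falafel wrap + lamb kofta + bahn mi (63 min).
Every optimal selection uses 4 dishes.

4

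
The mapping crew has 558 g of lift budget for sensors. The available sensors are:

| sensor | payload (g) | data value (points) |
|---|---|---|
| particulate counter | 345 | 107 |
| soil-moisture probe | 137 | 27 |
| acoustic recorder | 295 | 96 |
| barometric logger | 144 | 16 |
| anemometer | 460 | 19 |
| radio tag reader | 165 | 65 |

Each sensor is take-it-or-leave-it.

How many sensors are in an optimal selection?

The maximum data value within 558 g is 172.
For example particulate counter + radio tag reader achieves it, using 510 g.
All optima have 2 sensors.

2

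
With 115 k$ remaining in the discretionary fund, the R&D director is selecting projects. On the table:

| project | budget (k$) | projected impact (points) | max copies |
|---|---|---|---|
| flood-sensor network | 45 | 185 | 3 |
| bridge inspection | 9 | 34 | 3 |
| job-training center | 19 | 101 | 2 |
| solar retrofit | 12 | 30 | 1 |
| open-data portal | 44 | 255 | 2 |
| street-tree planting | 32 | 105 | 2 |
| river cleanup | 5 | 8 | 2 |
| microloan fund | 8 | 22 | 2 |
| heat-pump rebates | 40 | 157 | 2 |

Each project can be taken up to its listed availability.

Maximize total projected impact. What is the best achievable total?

633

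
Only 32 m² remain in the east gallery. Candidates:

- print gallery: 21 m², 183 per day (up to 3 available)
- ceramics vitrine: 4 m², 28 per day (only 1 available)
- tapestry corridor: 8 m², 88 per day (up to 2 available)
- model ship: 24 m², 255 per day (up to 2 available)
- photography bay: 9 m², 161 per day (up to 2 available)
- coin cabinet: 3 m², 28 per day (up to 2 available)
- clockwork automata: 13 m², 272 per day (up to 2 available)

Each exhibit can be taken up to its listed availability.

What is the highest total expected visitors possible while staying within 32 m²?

600

By expected visitors per m²: clockwork automata 20.92, photography bay 17.89, tapestry corridor 11.00, model ship 10.62 lead.
The ratio ordering already packs tightly: 2×coin cabinet + 2×clockwork automata, 32 m², 600.
No other feasible combination exceeds 600.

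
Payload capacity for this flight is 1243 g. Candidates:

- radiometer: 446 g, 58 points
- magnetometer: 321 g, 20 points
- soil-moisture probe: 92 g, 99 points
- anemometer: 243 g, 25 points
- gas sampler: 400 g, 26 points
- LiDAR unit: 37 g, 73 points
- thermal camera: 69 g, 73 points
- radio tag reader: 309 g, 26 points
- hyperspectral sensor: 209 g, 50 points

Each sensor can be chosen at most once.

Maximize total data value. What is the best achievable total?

Taking the top-ratio sensors first gives radiometer + soil-moisture probe + anemometer + LiDAR unit + thermal camera + hyperspectral sensor for 378 (1096 g).
The 243 g tied up in anemometer is better spent on radio tag reader — total rises to 379 (1162 g).
An exhaustive check of the 512 subsets confirms 379.

379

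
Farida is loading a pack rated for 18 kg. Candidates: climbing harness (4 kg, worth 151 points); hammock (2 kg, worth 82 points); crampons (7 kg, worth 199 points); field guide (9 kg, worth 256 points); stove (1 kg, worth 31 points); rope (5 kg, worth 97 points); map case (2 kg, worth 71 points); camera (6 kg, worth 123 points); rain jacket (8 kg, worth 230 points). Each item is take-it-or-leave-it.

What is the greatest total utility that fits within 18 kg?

591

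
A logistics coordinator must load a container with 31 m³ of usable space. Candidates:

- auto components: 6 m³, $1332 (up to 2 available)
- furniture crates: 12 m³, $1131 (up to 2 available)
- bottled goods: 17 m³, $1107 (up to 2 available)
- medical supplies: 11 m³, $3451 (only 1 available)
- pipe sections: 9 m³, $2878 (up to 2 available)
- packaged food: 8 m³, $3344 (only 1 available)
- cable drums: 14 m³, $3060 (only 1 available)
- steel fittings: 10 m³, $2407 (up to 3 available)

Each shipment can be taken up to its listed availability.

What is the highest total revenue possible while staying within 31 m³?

The ratio heuristic lands on 2×pipe sections + packaged food (9100) but leaves 5 m³ idle.
The 9 m³ tied up in pipe sections is better spent on medical supplies — total rises to 9673 (28 m³).

9673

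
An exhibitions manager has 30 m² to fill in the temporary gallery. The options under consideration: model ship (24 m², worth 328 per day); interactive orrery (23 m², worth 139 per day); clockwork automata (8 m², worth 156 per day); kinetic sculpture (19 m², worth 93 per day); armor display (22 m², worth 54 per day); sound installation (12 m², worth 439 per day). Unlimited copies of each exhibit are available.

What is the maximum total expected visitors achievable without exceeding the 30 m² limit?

878

Ranking by ratio (expected visitors/m²): sound installation 36.58, clockwork automata 19.50, model ship 13.67.
Taking 2×sound installation: 24 m² used, 878 in expected visitors.
The spare 6 m² is too small for any remaining exhibit, and no exchange beats 878.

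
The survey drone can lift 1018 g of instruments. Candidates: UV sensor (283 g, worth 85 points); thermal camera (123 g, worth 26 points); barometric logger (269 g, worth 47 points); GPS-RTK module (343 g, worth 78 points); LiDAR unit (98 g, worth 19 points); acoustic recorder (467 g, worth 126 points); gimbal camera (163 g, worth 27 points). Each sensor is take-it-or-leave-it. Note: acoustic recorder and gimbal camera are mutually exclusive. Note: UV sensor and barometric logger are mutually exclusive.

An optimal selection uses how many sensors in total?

4

Optimal total is 256.
UV sensor + thermal camera + LiDAR unit + acoustic recorder hits 256 at 971 g.
Any selection reaching 256 contains exactly 4 sensors.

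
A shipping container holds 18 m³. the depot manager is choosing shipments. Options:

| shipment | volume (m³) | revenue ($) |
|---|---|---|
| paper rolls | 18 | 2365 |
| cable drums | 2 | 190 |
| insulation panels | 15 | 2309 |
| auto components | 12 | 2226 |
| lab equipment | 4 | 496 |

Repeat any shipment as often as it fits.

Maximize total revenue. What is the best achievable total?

Ranking by ratio (revenue/m³): auto components 185.50, insulation panels 153.93, paper rolls 131.39, lab equipment 124.00.
The ratio ordering already packs tightly: cable drums + auto components + lab equipment, 18 m³, 2912.
Nothing else within 18 m³ beats 2912.

2912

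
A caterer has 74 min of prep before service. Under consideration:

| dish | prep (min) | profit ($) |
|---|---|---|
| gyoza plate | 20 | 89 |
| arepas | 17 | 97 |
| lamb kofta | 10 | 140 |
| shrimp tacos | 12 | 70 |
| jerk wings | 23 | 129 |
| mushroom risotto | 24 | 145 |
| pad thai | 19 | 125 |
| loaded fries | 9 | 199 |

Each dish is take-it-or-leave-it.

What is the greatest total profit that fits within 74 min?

The ratio ordering already packs tightly: lamb kofta + shrimp tacos + mushroom risotto + pad thai + loaded fries, 74 min, 679.
The closest alternative, lamb kofta + shrimp tacos + jerk wings + pad thai + loaded fries, reaches only 663.

679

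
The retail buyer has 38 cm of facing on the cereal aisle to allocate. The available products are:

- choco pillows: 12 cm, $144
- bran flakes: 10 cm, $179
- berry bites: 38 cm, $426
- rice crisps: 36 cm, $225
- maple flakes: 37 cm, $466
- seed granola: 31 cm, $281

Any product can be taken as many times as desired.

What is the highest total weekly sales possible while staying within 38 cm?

537

Best packing: 3×bran flakes — 30 cm, 537 total.
That's the maximum — no swap from here does better than 537.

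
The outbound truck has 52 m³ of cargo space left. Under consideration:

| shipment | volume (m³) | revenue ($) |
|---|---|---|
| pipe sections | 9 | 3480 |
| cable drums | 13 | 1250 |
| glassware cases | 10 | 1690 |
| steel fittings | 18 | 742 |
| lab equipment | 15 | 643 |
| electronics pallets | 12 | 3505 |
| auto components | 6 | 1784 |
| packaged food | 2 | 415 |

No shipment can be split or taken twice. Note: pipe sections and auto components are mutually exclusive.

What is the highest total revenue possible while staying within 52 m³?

Ranking by ratio (revenue/m³): pipe sections 386.67, auto components 297.33, electronics pallets 292.08, packaged food 207.50.
Pipe sections + cable drums + glassware cases + electronics pallets + packaged food uses 46 of the 52 m³ and totals 10340.
An exhaustive check of the 256 subsets confirms 10340.

10340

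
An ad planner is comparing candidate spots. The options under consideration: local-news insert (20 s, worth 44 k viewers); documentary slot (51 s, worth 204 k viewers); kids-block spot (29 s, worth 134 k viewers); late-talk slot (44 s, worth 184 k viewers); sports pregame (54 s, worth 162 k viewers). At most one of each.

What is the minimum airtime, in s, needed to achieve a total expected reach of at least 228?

Need the lightest bundle worth ≥ 228.
Taking local-news insert + late-talk slot gives 228 (≥ 228) for 64 s.
Any bundle with less than 64 s falls short of 228.

64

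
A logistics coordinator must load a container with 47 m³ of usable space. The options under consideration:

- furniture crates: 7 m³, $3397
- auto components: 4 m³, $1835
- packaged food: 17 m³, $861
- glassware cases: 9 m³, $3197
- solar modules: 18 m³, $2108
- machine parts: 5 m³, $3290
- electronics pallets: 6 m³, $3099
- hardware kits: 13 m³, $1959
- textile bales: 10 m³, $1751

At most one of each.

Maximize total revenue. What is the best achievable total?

16777

A density-first pass picks furniture crates + auto components + glassware cases + machine parts + electronics pallets + textile bales — 16569 at 41 m³.
Replace textile bales with hardware kits: the trade gains 208 net, giving 16777 at 44 m³.
No other feasible combination exceeds 16777.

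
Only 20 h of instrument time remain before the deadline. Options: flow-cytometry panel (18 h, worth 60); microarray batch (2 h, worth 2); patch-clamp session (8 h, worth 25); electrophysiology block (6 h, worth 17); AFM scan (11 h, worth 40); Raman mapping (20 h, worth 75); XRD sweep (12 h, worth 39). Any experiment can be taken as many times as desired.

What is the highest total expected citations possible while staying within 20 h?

Best packing: Raman mapping — 20 h, 75 total.
Every other selection either busts 20 h or fails to beat 75.

75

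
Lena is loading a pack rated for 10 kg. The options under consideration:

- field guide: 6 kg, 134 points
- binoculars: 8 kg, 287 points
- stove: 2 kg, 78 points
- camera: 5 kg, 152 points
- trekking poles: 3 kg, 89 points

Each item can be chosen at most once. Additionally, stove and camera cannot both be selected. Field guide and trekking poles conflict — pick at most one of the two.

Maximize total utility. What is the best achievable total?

365

Taking binoculars + stove: 10 kg used, 365 in utility.
That's the maximum — no feasible swap from here does better than 365.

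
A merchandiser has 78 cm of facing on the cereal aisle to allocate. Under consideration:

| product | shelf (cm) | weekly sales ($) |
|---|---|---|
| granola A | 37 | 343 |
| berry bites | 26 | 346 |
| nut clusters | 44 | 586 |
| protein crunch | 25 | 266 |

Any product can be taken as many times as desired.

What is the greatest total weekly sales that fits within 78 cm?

1038

Density check — nut clusters 13.32, berry bites 13.31, protein crunch 10.64, granola A 9.27 are the best per cm.
Greedy by ratio would take berry bites + nut clusters: 70 cm used, total 932.
The 44 cm tied up in nut clusters is better spent on 2×berry bites — total rises to 1038 (78 cm).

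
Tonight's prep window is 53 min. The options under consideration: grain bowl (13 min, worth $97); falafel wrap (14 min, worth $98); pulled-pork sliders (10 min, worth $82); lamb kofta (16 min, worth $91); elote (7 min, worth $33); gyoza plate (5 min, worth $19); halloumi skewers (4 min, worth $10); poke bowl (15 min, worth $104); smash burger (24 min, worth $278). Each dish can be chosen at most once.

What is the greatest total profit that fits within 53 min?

The ratio heuristic lands on grain bowl + pulled-pork sliders + gyoza plate + smash burger (476) but leaves 1 min idle.
A better packing is falafel wrap + poke bowl + smash burger: 53 min, total 480.
The closest alternative, grain bowl + poke bowl + smash burger, reaches only 479.

480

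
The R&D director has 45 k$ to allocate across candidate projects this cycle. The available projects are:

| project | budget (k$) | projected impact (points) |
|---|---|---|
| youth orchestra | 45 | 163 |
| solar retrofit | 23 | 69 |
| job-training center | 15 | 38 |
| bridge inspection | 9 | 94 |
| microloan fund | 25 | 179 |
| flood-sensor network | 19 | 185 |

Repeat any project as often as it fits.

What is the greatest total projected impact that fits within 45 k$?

470

By projected impact per k$: bridge inspection 10.44, flood-sensor network 9.74, microloan fund 7.16 lead.
The ratio ordering already packs tightly: 5×bridge inspection, 45 k$, 470.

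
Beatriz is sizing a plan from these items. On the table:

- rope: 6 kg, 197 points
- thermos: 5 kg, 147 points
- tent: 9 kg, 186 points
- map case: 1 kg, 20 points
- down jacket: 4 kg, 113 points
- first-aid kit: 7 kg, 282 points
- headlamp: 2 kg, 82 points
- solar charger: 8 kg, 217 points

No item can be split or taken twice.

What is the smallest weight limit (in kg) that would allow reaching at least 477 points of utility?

13

Look for the lowest-weight combination reaching 477.
rope + first-aid kit: 479 utility at 13 kg.
No combination under 13 kg hits 477.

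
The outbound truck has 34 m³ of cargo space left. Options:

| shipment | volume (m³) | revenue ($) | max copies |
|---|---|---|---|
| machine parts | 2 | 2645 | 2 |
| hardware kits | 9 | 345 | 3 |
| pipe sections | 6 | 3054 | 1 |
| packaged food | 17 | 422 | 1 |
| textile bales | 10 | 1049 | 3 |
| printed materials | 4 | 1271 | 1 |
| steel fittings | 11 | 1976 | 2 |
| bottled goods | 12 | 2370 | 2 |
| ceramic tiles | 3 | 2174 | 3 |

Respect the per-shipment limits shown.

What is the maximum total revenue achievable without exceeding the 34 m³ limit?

18113

Density check — machine parts 1322.50, ceramic tiles 724.67, pipe sections 509.00 are the best per m³.
The ratio ordering already packs tightly: 2×machine parts + pipe sections + printed materials + steel fittings + 3×ceramic tiles, 34 m³, 18113.
Nothing else within 34 m³ beats 18113.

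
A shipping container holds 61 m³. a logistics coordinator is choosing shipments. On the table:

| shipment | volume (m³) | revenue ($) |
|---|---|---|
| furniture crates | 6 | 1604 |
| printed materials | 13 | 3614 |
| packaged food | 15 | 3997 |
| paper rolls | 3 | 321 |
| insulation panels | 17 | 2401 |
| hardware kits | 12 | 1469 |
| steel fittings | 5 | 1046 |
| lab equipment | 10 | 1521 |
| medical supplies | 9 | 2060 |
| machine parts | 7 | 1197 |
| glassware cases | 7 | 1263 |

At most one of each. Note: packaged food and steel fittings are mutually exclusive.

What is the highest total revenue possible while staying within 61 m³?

14059

Best packing: furniture crates + printed materials + packaged food + lab equipment + medical supplies + glassware cases — 60 m³, 14059 total.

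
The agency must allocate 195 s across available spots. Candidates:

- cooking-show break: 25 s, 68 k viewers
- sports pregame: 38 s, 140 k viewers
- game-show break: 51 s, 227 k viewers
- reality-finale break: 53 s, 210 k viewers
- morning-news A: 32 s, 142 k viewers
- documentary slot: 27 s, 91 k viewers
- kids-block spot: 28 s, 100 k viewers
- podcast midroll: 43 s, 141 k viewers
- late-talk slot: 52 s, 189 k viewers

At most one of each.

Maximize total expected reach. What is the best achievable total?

Taking the top-ratio spots first gives sports pregame + game-show break + reality-finale break + morning-news A for 719 (174 s).
Dropping sports pregame frees 38 s; slotting in documentary slot + kids-block spot (55 s) lifts the total to 770 at 191 s.
The closest alternative, game-show break + reality-finale break + morning-news A + late-talk slot, reaches only 768.

770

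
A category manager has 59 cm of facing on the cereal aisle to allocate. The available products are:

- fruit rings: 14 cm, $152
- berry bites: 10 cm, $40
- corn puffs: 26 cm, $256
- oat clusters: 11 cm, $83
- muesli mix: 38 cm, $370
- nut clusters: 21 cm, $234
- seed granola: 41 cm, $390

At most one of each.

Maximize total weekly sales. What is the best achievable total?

Density check — nut clusters 11.14, fruit rings 10.86, corn puffs 9.85 are the best per cm.
Taking the top-ratio products first gives fruit rings + berry bites + oat clusters + nut clusters for 509 (56 cm).
Replace fruit rings and berry bites and oat clusters with muesli mix: the trade gains 95 net, giving 604 at 59 cm.
The closest alternative, corn puffs + oat clusters + nut clusters, reaches only 573.

604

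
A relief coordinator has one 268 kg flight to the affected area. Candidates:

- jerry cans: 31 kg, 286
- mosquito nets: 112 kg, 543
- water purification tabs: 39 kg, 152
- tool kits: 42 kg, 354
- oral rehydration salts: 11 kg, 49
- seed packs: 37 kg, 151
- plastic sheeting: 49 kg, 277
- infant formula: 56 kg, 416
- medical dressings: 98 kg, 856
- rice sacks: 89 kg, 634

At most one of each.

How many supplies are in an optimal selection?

The maximum people served within 268 kg is 2130.
One optimal bundle: jerry cans + tool kits + medical dressings + rice sacks (260 kg).
All optima have 4 supplies.

4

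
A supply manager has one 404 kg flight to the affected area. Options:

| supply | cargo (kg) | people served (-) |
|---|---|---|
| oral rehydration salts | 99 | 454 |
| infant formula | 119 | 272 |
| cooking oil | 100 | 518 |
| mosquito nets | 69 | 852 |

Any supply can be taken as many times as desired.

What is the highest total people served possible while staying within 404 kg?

4260

The ratio ordering already packs tightly: 5×mosquito nets, 345 kg, 4260.
Every other selection either busts 404 kg or fails to beat 4260.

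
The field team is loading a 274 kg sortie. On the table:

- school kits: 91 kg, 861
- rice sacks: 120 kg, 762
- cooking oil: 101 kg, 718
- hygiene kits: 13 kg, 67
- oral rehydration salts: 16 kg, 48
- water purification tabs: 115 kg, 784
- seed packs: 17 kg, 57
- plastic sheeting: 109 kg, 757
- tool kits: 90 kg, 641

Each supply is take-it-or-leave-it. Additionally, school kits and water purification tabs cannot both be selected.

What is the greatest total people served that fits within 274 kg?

Density check — school kits 9.46, tool kits 7.12, cooking oil 7.11, plastic sheeting 6.94 are the best per kg.
Filling by ratio: school kits + hygiene kits + oral rehydration salts + seed packs + tool kits for 1674, with 47 kg left unused.
Dropping tool kits frees 90 kg; slotting in rice sacks (120 kg) lifts the total to 1795 at 257 kg.

1795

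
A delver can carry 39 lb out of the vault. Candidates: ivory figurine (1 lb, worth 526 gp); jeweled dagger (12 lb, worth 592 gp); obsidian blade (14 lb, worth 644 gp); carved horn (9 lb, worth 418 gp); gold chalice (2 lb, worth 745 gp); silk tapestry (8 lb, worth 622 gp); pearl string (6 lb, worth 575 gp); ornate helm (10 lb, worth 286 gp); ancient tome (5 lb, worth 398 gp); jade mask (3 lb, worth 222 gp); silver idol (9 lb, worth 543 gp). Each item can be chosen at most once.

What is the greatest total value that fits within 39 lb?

3732

Greedy by ratio would take ivory figurine + gold chalice + silk tapestry + pearl string + ancient tome + jade mask + silver idol: 34 lb used, total 3631.
The 9 lb tied up in silver idol is better spent on obsidian blade — total rises to 3732 (39 lb).
Next best is ivory figurine + jeweled dagger + gold chalice + silk tapestry + pearl string + ancient tome + jade mask at 3680 (37 lb) — short by 52.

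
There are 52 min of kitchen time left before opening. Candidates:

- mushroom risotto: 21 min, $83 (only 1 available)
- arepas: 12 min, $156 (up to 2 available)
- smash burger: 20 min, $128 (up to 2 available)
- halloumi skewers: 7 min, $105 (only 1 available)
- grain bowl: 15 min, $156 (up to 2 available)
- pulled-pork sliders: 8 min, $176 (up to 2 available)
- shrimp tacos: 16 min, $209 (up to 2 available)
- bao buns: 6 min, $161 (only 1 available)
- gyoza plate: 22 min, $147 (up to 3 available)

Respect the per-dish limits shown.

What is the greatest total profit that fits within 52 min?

878

By profit per min: bao buns 26.83, pulled-pork sliders 22.00, halloumi skewers 15.00, shrimp tacos 13.06 lead.
A density-first pass picks halloumi skewers + 2×pulled-pork sliders + shrimp tacos + bao buns — 827 at 45 min.
Replace halloumi skewers with arepas: the trade gains 51 net, giving 878 at 50 min.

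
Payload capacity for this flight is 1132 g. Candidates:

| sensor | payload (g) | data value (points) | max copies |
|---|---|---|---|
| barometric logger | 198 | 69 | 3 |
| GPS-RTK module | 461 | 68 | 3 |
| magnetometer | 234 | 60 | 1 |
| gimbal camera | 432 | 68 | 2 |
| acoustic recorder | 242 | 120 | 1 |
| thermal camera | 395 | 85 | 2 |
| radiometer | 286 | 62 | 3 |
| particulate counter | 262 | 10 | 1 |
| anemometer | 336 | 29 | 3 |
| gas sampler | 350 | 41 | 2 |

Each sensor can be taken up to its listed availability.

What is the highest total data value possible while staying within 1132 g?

Filling by ratio: 3×barometric logger + magnetometer + acoustic recorder for 387, with 62 g left unused.
Dropping magnetometer frees 234 g; slotting in radiometer (286 g) lifts the total to 389 at 1122 g.
No other feasible combination exceeds 389.

389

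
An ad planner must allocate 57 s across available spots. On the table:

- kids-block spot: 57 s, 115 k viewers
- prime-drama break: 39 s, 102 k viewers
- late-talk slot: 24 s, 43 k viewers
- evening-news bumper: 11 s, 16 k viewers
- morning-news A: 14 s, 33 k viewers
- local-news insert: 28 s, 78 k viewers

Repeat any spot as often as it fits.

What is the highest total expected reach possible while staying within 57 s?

Taking 2×local-news insert: 56 s used, 156 in expected reach.
Every other selection either busts 57 s or fails to beat 156.

156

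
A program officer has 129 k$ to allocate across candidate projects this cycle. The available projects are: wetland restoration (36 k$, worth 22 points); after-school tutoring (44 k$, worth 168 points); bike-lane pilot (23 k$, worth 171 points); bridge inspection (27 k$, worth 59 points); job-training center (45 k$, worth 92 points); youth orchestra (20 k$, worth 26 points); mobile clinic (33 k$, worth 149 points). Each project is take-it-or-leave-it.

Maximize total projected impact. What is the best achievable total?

547

Ranking by ratio (projected impact/k$): bike-lane pilot 7.43, mobile clinic 4.52, after-school tutoring 3.82, bridge inspection 2.19.
After-school tutoring + bike-lane pilot + bridge inspection + mobile clinic uses 127 of the 129 k$ and totals 547.
Runner-up after-school tutoring + bike-lane pilot + youth orchestra + mobile clinic tops out at 514.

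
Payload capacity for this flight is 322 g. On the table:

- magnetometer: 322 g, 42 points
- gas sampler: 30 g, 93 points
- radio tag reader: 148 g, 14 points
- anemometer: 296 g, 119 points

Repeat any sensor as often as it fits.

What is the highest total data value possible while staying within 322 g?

The ratio ordering already packs tightly: 10×gas sampler, 300 g, 930.

930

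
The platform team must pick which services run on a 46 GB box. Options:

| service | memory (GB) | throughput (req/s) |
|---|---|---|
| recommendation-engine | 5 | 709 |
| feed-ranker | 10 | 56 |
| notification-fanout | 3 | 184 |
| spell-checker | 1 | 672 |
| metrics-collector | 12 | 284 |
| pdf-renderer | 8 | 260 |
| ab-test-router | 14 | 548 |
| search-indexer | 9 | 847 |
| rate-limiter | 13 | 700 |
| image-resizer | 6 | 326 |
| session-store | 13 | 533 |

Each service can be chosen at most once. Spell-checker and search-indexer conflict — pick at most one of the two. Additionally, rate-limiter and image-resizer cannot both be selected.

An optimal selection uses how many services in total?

The maximum throughput within 46 GB is 3162.
One optimal bundle: recommendation-engine + spell-checker + ab-test-router + rate-limiter + session-store (46 GB).
Every optimal selection uses 5 services.

5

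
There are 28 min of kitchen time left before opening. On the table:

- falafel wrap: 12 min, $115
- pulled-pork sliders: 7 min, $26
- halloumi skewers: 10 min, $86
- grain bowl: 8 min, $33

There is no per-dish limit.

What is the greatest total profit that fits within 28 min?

230

2×falafel wrap uses 24 of the 28 min and totals 230.
The spare 4 min is too small for any remaining dish, and no exchange beats 230.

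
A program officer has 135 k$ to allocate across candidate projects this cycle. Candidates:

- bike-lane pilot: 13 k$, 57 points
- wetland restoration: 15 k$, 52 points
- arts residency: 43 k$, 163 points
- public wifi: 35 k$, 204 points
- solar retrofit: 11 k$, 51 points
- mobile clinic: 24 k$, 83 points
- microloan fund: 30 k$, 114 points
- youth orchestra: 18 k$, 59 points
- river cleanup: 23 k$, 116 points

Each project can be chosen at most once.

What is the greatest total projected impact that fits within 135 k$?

602

Taking the top-ratio projects first gives bike-lane pilot + wetland restoration + public wifi + solar retrofit + microloan fund + river cleanup for 594 (127 k$).
Dropping solar retrofit frees 11 k$; slotting in youth orchestra (18 k$) lifts the total to 602 at 134 k$.
No other feasible combination exceeds 602.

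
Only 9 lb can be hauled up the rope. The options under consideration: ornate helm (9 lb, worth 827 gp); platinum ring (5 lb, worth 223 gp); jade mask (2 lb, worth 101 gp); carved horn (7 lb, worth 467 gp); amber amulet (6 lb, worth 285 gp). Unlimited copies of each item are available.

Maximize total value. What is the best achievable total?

827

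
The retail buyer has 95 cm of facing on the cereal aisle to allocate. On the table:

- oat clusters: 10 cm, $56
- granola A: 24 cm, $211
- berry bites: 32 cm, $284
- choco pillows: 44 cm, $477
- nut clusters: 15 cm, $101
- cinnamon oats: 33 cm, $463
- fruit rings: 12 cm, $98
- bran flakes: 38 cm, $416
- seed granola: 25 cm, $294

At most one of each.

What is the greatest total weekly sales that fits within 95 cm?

1090

Ranking by ratio (weekly sales/cm): cinnamon oats 14.03, seed granola 11.76, bran flakes 10.95.
The ratio heuristic lands on berry bites + cinnamon oats + seed granola (1041) but leaves 5 cm idle.
Replace berry bites and seed granola with granola A + bran flakes: the trade gains 49 net, giving 1090 at 95 cm.
Runner-up granola A + cinnamon oats + fruit rings + seed granola tops out at 1066.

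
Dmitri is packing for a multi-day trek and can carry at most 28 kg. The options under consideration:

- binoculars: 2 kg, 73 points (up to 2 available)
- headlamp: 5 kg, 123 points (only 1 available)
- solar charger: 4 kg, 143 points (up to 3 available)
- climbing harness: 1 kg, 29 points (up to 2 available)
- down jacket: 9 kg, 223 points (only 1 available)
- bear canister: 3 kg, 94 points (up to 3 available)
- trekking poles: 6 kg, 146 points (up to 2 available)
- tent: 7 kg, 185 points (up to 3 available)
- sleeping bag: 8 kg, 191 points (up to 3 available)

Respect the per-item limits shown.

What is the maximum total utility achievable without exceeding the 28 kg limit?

915

Taking 2×binoculars + 3×solar charger + 2×climbing harness + 3×bear canister: 27 kg used, 915 in utility.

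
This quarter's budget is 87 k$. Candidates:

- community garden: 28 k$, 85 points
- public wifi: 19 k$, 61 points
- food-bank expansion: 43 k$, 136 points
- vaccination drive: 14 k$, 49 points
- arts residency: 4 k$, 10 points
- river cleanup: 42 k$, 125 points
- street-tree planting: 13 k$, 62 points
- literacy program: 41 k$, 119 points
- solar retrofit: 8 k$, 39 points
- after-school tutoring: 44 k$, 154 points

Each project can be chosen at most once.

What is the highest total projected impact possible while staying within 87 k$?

316

Taking the top-ratio projects first gives vaccination drive + arts residency + street-tree planting + solar retrofit + after-school tutoring for 314 (83 k$).
Replace vaccination drive and arts residency with public wifi: the trade gains 2 net, giving 316 at 84 k$.
No other feasible combination exceeds 316.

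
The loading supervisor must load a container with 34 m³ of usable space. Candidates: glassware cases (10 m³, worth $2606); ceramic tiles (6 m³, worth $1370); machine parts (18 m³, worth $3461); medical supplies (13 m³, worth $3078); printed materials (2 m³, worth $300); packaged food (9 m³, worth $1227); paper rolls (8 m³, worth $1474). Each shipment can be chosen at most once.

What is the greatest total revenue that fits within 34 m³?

7458

Filling by ratio: glassware cases + ceramic tiles + medical supplies + printed materials for 7354, with 3 m³ left unused.
Replace ceramic tiles with paper rolls: the trade gains 104 net, giving 7458 at 33 m³.
No other feasible combination exceeds 7458.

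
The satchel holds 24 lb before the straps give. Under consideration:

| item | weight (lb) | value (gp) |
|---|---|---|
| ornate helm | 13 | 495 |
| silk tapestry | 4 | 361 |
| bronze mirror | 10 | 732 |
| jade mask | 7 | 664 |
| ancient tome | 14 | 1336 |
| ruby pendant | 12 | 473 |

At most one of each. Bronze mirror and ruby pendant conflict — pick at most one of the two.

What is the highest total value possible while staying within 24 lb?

By value per lb: ancient tome 95.43, jade mask 94.86, silk tapestry 90.25 lead.
Greedy by ratio would take jade mask + ancient tome: 21 lb used, total 2000.
The 7 lb tied up in jade mask is better spent on bronze mirror — total rises to 2068 (24 lb).

2068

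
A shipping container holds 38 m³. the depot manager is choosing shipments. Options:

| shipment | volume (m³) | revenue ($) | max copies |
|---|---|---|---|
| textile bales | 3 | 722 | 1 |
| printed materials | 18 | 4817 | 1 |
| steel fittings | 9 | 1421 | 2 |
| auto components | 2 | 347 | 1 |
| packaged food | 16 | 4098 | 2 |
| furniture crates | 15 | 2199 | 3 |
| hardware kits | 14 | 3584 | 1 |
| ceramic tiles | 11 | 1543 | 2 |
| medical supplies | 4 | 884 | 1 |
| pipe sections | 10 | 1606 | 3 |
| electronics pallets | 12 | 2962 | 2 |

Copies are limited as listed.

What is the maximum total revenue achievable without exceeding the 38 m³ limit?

9799

Greedy by ratio would take textile bales + printed materials + packaged food: 37 m³ used, total 9637.
The 3 m³ tied up in textile bales is better spent on medical supplies — total rises to 9799 (38 m³).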